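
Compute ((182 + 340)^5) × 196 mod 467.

447

182 + 340 = 522 ≡ 55 (mod 467)
(55)^5 ≡ 343 (mod 467)
343 × 196 = 67228 ≡ 447 (mod 467)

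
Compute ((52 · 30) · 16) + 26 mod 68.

30

52 · 30 = 1560 ≡ 64 (mod 68)
64 · 16 = 1024 ≡ 4 (mod 68)
4 + 26 = 30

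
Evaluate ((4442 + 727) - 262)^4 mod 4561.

4381

4442 + 727 = 5169 ≡ 608 (mod 4561)
608 - 262 = 346
(346)^4 ≡ 4381 (mod 4561)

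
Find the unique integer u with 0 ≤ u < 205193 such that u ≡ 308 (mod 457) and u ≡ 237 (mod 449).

457⁻¹ mod 449: 457×393 ≡ 1 (mod 449), so 457⁻¹ ≡ 393.
u = 308 + 457×((237 − 308)×393 mod 449) = 308 + 457×384 = 175796.

175796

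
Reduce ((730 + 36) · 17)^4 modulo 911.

730 + 36 = 766
766 · 17 = 13022 ≡ 268 (mod 911)
(268)^4 ≡ 72 (mod 911)

72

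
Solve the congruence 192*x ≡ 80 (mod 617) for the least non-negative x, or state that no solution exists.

gcd(192, 617) = 1, so a unique solution mod 617 exists.
192⁻¹ ≡ 331 (mod 617).
x ≡ 331*80 ≡ 566 (mod 617).

566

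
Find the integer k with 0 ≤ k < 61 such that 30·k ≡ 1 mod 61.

59

61 = 2×30 + 1
30 = 30×1 + 0
gcd(30, 61) = 1, so the inverse exists.
Back-substitute for 1:
1 = 1×61 − 2×30
So 30⁻¹ ≡ −2 ≡ 59 (mod 61).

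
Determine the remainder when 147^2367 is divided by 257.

By square-and-multiply:
147^1 ≡ 147 (mod 257)
147^2 ≡ 147^2 = 21609 ≡ 21 (mod 257)
147^4 ≡ 21^2 = 441 ≡ 184 (mod 257)
147^8 ≡ 184^2 = 33856 ≡ 189 (mod 257)
147^16 ≡ 189^2 = 35721 ≡ 255 (mod 257)
147^32 ≡ 255^2 = 65025 ≡ 4 (mod 257)
147^64 ≡ 4^2 = 16 (mod 257)
147^128 ≡ 16^2 = 256 (mod 257)
147^256 ≡ 256^2 = 65536 ≡ 1 (mod 257)
147^512 ≡ 1^2 = 1 (mod 257)
147^1024 ≡ 1^2 = 1 (mod 257)
147^2048 ≡ 1^2 = 1 (mod 257)
147^2367 = 147^2048 · 147^256 · 147^32 · 147^16 · 147^8 · 147^4 · 147^2 · 147^1 ≡ 1 · 1 · 4 · 255 · 189 · 184 · 21 · 147 (mod 257).
Accumulate the product:
1 · 1 = 1
1 · 4 = 4
4 · 255 = 1020 ≡ 249
249 · 189 = 47061 ≡ 30
30 · 184 = 5520 ≡ 123
123 · 21 = 2583 ≡ 13
13 · 147 = 1911 ≡ 112

112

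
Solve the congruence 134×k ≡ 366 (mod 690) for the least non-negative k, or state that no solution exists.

219

gcd(134, 690) = 2, and 2 | 366, so solutions exist.
Divide through by 2: 67×k = 183 (mod 345).
67⁻¹ ≡ 103 (mod 345).
k ≡ 103×183 ≡ 219 (mod 345).
The smallest non-negative solution is k = 219.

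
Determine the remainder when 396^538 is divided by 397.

538 in binary is 1000011010, i.e. 538 = 512 + 16 + 8 + 2.
396^1 ≡ 396 (mod 397)
396^2 ≡ 396^2 = 156816 ≡ 1 (mod 397)
396^4 ≡ 1^2 = 1 (mod 397)
396^8 ≡ 1^2 = 1 (mod 397)
396^16 ≡ 1^2 = 1 (mod 397)
396^32 ≡ 1^2 = 1 (mod 397)
396^64 ≡ 1^2 = 1 (mod 397)
396^128 ≡ 1^2 = 1 (mod 397)
396^256 ≡ 1^2 = 1 (mod 397)
396^512 ≡ 1^2 = 1 (mod 397)
396^538 = 396^512 × 396^16 × 396^8 × 396^2 ≡ 1 × 1 × 1 × 1 (mod 397).
Accumulate the product:
1 × 1 = 1
1 × 1 = 1
1 × 1 = 1

1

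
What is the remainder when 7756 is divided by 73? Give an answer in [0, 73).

18

7756 = 106×73 + 18, so 7756 ≡ 18 (mod 73).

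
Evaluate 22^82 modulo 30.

4

Using repeated squaring:
82 in binary is 1010010, i.e. 82 = 64 + 16 + 2.
22^1 ≡ 22 (mod 30)
22^2 ≡ 22^2 = 484 ≡ 4 (mod 30)
22^4 ≡ 4^2 = 16 (mod 30)
22^8 ≡ 16^2 = 256 ≡ 16 (mod 30)
22^16 ≡ 16^2 = 256 ≡ 16 (mod 30)
22^32 ≡ 16^2 = 256 ≡ 16 (mod 30)
22^64 ≡ 16^2 = 256 ≡ 16 (mod 30)
22^82 = 22^64 × 22^16 × 22^2 ≡ 16 × 16 × 4 (mod 30).
Accumulate the product:
16 × 16 = 256 ≡ 16
16 × 4 = 64 ≡ 4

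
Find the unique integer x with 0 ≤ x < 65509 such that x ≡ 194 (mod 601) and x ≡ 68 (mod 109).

601⁻¹ mod 109: 601·37 ≡ 1 (mod 109), so 601⁻¹ ≡ 37.
x = 194 + 601·((68 − 194)·37 mod 109) = 194 + 601·25 = 15219.
Check: 15219 mod 601 = 194, 15219 mod 109 = 68. ✓

15219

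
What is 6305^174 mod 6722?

Using repeated squaring:
174 in binary is 10101110, i.e. 174 = 128 + 32 + 8 + 4 + 2.
6305^1 ≡ 6305 (mod 6722)
6305^2 ≡ 6305^2 = 39753025 ≡ 5839 (mod 6722)
6305^4 ≡ 5839^2 = 34093921 ≡ 6659 (mod 6722)
6305^8 ≡ 6659^2 = 44342281 ≡ 3969 (mod 6722)
6305^16 ≡ 3969^2 = 15752961 ≡ 3315 (mod 6722)
6305^32 ≡ 3315^2 = 10989225 ≡ 5477 (mod 6722)
6305^64 ≡ 5477^2 = 29997529 ≡ 3965 (mod 6722)
6305^128 ≡ 3965^2 = 15721225 ≡ 5189 (mod 6722)
6305^174 = 6305^128 * 6305^32 * 6305^8 * 6305^4 * 6305^2 ≡ 5189 * 5477 * 3969 * 6659 * 5839 (mod 6722).
Accumulate the product:
5189 * 5477 = 28420153 ≡ 6259
6259 * 3969 = 24841971 ≡ 4181
4181 * 6659 = 27841279 ≡ 5477
5477 * 5839 = 31980203 ≡ 3649

3649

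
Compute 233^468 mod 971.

60

By square-and-multiply:
468 in binary is 111010100, i.e. 468 = 256 + 128 + 64 + 16 + 4.
233^1 ≡ 233 (mod 971)
233^2 ≡ 233^2 = 54289 ≡ 884 (mod 971)
233^4 ≡ 884^2 = 781456 ≡ 772 (mod 971)
233^8 ≡ 772^2 = 595984 ≡ 761 (mod 971)
233^16 ≡ 761^2 = 579121 ≡ 405 (mod 971)
233^32 ≡ 405^2 = 164025 ≡ 897 (mod 971)
233^64 ≡ 897^2 = 804609 ≡ 621 (mod 971)
233^128 ≡ 621^2 = 385641 ≡ 154 (mod 971)
233^256 ≡ 154^2 = 23716 ≡ 412 (mod 971)
233^468 = 233^256 * 233^128 * 233^64 * 233^16 * 233^4 ≡ 412 * 154 * 621 * 405 * 772 (mod 971).
Accumulate the product:
412 * 154 = 63448 ≡ 333
333 * 621 = 206793 ≡ 941
941 * 405 = 381105 ≡ 473
473 * 772 = 365156 ≡ 60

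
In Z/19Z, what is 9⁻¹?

Run the extended Euclidean algorithm:
19 = 2*9 + 1
9 = 9*1 + 0
gcd(9, 19) = 1, so the inverse exists.
Back-substitute for 1:
1 = 1*19 − 2*9
So 9⁻¹ ≡ −2 ≡ 17 (mod 19).

17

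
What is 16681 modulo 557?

16681 = 29×557 + 528, so 16681 ≡ 528 (mod 557).

528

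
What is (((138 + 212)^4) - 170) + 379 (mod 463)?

138 + 212 = 350
(350)^4 ≡ 59 (mod 463)
59 - 170 = -111 ≡ 352 (mod 463)
352 + 379 = 731 ≡ 268 (mod 463)

268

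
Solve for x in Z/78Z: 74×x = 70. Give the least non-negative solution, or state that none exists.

gcd(74, 78) = 2, and 2 | 70, so solutions exist.
Divide through by 2: 37×x ≡ 35 mod 39.
37⁻¹ ≡ 19 (mod 39).
x ≡ 19×35 ≡ 2 (mod 39).
The smallest non-negative solution is x = 2.

2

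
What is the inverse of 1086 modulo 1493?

1493 = 1*1086 + 407
1086 = 2*407 + 272
407 = 1*272 + 135
272 = 2*135 + 2
135 = 67*2 + 1
2 = 2*1 + 0
gcd(1086, 1493) = 1, so the inverse exists.
Bézout: 1 = 539*1493 − 741*1086.
So 1086⁻¹ ≡ −741 ≡ 752 (mod 1493).

752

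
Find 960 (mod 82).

58

960 = 11×82 + 58, so 960 ≡ 58 (mod 82).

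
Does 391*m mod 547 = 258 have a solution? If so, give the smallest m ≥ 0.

gcd(391, 547) = 1, so a unique solution mod 547 exists.
391⁻¹ ≡ 277 (mod 547).
m ≡ 277*258 ≡ 356 (mod 547).

356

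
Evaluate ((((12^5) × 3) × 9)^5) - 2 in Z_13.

10

(12)^5 ≡ 12 (mod 13)
12 × 3 = 36 ≡ 10 (mod 13)
10 × 9 = 90 ≡ 12 (mod 13)
(12)^5 ≡ 12 (mod 13)
12 - 2 = 10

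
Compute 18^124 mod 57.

39

124 in binary is 1111100, i.e. 124 = 64 + 32 + 16 + 8 + 4.
18^1 ≡ 18 (mod 57)
18^2 ≡ 18^2 = 324 ≡ 39 (mod 57)
18^4 ≡ 39^2 = 1521 ≡ 39 (mod 57)
18^8 ≡ 39^2 = 1521 ≡ 39 (mod 57)
18^16 ≡ 39^2 = 1521 ≡ 39 (mod 57)
18^32 ≡ 39^2 = 1521 ≡ 39 (mod 57)
18^64 ≡ 39^2 = 1521 ≡ 39 (mod 57)
18^124 = 18^64 · 18^32 · 18^16 · 18^8 · 18^4 ≡ 39 · 39 · 39 · 39 · 39 (mod 57).
Accumulate the product:
39 · 39 = 1521 ≡ 39
39 · 39 = 1521 ≡ 39
39 · 39 = 1521 ≡ 39
39 · 39 = 1521 ≡ 39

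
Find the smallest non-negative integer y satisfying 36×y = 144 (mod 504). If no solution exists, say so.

4

gcd(36, 504) = 36, and 36 | 144, so solutions exist.
Divide through by 36: 1×y ≡ 4 mod 14.
1⁻¹ ≡ 1 (mod 14).
y ≡ 1×4 ≡ 4 (mod 14).
The smallest non-negative solution is y = 4.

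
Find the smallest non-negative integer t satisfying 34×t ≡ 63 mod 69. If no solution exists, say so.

12

gcd(34, 69) = 1, so a unique solution mod 69 exists.
34⁻¹ ≡ 67 (mod 69).
t ≡ 67×63 ≡ 12 (mod 69).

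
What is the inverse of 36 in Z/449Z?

237

By the extended Euclidean algorithm:
449 = 12×36 + 17
36 = 2×17 + 2
17 = 8×2 + 1
2 = 2×1 + 0
gcd(36, 449) = 1, so the inverse exists.
Bézout: 1 = 17×449 − 212×36.
So 36⁻¹ ≡ −212 ≡ 237 (mod 449).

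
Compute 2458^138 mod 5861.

2677

By square-and-multiply:
138 in binary is 10001010, i.e. 138 = 128 + 8 + 2.
2458^1 ≡ 2458 (mod 5861)
2458^2 ≡ 2458^2 = 6041764 ≡ 4934 (mod 5861)
2458^4 ≡ 4934^2 = 24344356 ≡ 3623 (mod 5861)
2458^8 ≡ 3623^2 = 13126129 ≡ 3350 (mod 5861)
2458^16 ≡ 3350^2 = 11222500 ≡ 4546 (mod 5861)
2458^32 ≡ 4546^2 = 20666116 ≡ 230 (mod 5861)
2458^64 ≡ 230^2 = 52900 ≡ 151 (mod 5861)
2458^128 ≡ 151^2 = 22801 ≡ 5218 (mod 5861)
2458^138 = 2458^128 * 2458^8 * 2458^2 ≡ 5218 * 3350 * 4934 (mod 5861).
Accumulate the product:
5218 * 3350 = 17480300 ≡ 2798
2798 * 4934 = 13805332 ≡ 2677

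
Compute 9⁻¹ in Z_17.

17 = 1×9 + 8
9 = 1×8 + 1
8 = 8×1 + 0
gcd(9, 17) = 1, so the inverse exists.
Back-substitute for 1:
1 = 1×9 − 1×8
  = −1×17 + 2×9
So 9⁻¹ ≡ 2 (mod 17).

2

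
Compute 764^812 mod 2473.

1099

By square-and-multiply:
812 in binary is 1100101100, i.e. 812 = 512 + 256 + 32 + 8 + 4.
764^1 ≡ 764 (mod 2473)
764^2 ≡ 764^2 = 583696 ≡ 68 (mod 2473)
764^4 ≡ 68^2 = 4624 ≡ 2151 (mod 2473)
764^8 ≡ 2151^2 = 4626801 ≡ 2291 (mod 2473)
764^16 ≡ 2291^2 = 5248681 ≡ 975 (mod 2473)
764^32 ≡ 975^2 = 950625 ≡ 993 (mod 2473)
764^64 ≡ 993^2 = 986049 ≡ 1795 (mod 2473)
764^128 ≡ 1795^2 = 3222025 ≡ 2179 (mod 2473)
764^256 ≡ 2179^2 = 4748041 ≡ 2354 (mod 2473)
764^512 ≡ 2354^2 = 5541316 ≡ 1796 (mod 2473)
764^812 = 764^512 · 764^256 · 764^32 · 764^8 · 764^4 ≡ 1796 · 2354 · 993 · 2291 · 2151 (mod 2473).
Accumulate the product:
1796 · 2354 = 4227784 ≡ 1427
1427 · 993 = 1417011 ≡ 2455
2455 · 2291 = 5624405 ≡ 803
803 · 2151 = 1727253 ≡ 1099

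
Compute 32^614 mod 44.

32^1 ≡ 32 (mod 44)
32^2 ≡ 32^2 = 1024 ≡ 12 (mod 44)
32^4 ≡ 12^2 = 144 ≡ 12 (mod 44)
32^8 ≡ 12^2 = 144 ≡ 12 (mod 44)
32^16 ≡ 12^2 = 144 ≡ 12 (mod 44)
32^32 ≡ 12^2 = 144 ≡ 12 (mod 44)
32^64 ≡ 12^2 = 144 ≡ 12 (mod 44)
32^128 ≡ 12^2 = 144 ≡ 12 (mod 44)
32^256 ≡ 12^2 = 144 ≡ 12 (mod 44)
32^512 ≡ 12^2 = 144 ≡ 12 (mod 44)
32^614 = 32^512 × 32^64 × 32^32 × 32^4 × 32^2 ≡ 12 × 12 × 12 × 12 × 12 (mod 44).
Accumulate the product:
12 × 12 = 144 ≡ 12
12 × 12 = 144 ≡ 12
12 × 12 = 144 ≡ 12
12 × 12 = 144 ≡ 12

12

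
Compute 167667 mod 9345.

8802

167667 = 17×9345 + 8802, so 167667 ≡ 8802 (mod 9345).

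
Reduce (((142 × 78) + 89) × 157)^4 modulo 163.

81

142 × 78 = 11076 ≡ 155 (mod 163)
155 + 89 = 244 ≡ 81 (mod 163)
81 × 157 = 12717 ≡ 3 (mod 163)
(3)^4 ≡ 81 (mod 163)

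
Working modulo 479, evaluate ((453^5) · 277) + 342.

172

(453)^5 ≡ 219 (mod 479)
219 · 277 = 60663 ≡ 309 (mod 479)
309 + 342 = 651 ≡ 172 (mod 479)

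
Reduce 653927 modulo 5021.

653927 = 130*5021 + 1197, so 653927 ≡ 1197 (mod 5021).

1197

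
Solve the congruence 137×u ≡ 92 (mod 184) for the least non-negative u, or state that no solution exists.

gcd(137, 184) = 1, so a unique solution mod 184 exists.
137⁻¹ ≡ 137 (mod 184).
u ≡ 137×92 ≡ 92 (mod 184).

92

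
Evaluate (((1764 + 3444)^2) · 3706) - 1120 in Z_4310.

3964

1764 + 3444 = 5208 ≡ 898 (mod 4310)
(898)^2 ≡ 434 (mod 4310)
434 · 3706 = 1608404 ≡ 774 (mod 4310)
774 - 1120 = -346 ≡ 3964 (mod 4310)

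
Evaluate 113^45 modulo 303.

45 in binary is 101101, i.e. 45 = 32 + 8 + 4 + 1.
113^1 ≡ 113 (mod 303)
113^2 ≡ 113^2 = 12769 ≡ 43 (mod 303)
113^4 ≡ 43^2 = 1849 ≡ 31 (mod 303)
113^8 ≡ 31^2 = 961 ≡ 52 (mod 303)
113^16 ≡ 52^2 = 2704 ≡ 280 (mod 303)
113^32 ≡ 280^2 = 78400 ≡ 226 (mod 303)
113^45 = 113^32 * 113^8 * 113^4 * 113^1 ≡ 226 * 52 * 31 * 113 (mod 303).
Accumulate the product:
226 * 52 = 11752 ≡ 238
238 * 31 = 7378 ≡ 106
106 * 113 = 11978 ≡ 161

161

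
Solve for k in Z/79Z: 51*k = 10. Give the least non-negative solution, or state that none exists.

gcd(51, 79) = 1, so a unique solution mod 79 exists.
51⁻¹ ≡ 31 (mod 79).
k ≡ 31*10 ≡ 73 (mod 79).

73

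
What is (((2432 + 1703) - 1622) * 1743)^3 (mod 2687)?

2432 + 1703 = 4135 ≡ 1448 (mod 2687)
1448 - 1622 = -174 ≡ 2513 (mod 2687)
2513 * 1743 = 4380159 ≡ 349 (mod 2687)
(349)^3 ≡ 209 (mod 2687)

209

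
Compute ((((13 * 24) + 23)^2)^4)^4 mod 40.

13 * 24 = 312 ≡ 32 (mod 40)
32 + 23 = 55 ≡ 15 (mod 40)
(15)^2 ≡ 25 (mod 40)
(25)^4 ≡ 25 (mod 40)
(25)^4 ≡ 25 (mod 40)

25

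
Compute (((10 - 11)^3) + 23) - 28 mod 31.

25

10 - 11 = -1 ≡ 30 (mod 31)
(30)^3 ≡ 30 (mod 31)
30 + 23 = 53 ≡ 22 (mod 31)
22 - 28 = -6 ≡ 25 (mod 31)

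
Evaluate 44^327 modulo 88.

327 in binary is 101000111, i.e. 327 = 256 + 64 + 4 + 2 + 1.
44^1 ≡ 44 (mod 88)
44^2 ≡ 44^2 = 1936 ≡ 0 (mod 88)
44^4 ≡ 0^2 = 0 (mod 88)
44^8 ≡ 0^2 = 0 (mod 88)
44^16 ≡ 0^2 = 0 (mod 88)
44^32 ≡ 0^2 = 0 (mod 88)
44^64 ≡ 0^2 = 0 (mod 88)
44^128 ≡ 0^2 = 0 (mod 88)
44^256 ≡ 0^2 = 0 (mod 88)
44^327 = 44^256 * 44^64 * 44^4 * 44^2 * 44^1 ≡ 0 * 0 * 0 * 0 * 44 (mod 88).
Accumulate the product:
0 * 0 = 0
0 * 0 = 0
0 * 0 = 0
0 * 44 = 0

0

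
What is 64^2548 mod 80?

64^1 ≡ 64 (mod 80)
64^2 ≡ 64^2 = 4096 ≡ 16 (mod 80)
64^4 ≡ 16^2 = 256 ≡ 16 (mod 80)
64^8 ≡ 16^2 = 256 ≡ 16 (mod 80)
64^16 ≡ 16^2 = 256 ≡ 16 (mod 80)
64^32 ≡ 16^2 = 256 ≡ 16 (mod 80)
64^64 ≡ 16^2 = 256 ≡ 16 (mod 80)
64^128 ≡ 16^2 = 256 ≡ 16 (mod 80)
64^256 ≡ 16^2 = 256 ≡ 16 (mod 80)
64^512 ≡ 16^2 = 256 ≡ 16 (mod 80)
64^1024 ≡ 16^2 = 256 ≡ 16 (mod 80)
64^2048 ≡ 16^2 = 256 ≡ 16 (mod 80)
64^2548 = 64^2048 × 64^256 × 64^128 × 64^64 × 64^32 × 64^16 × 64^4 ≡ 16 × 16 × 16 × 16 × 16 × 16 × 16 (mod 80).
Accumulate the product:
16 × 16 = 256 ≡ 16
16 × 16 = 256 ≡ 16
16 × 16 = 256 ≡ 16
16 × 16 = 256 ≡ 16
16 × 16 = 256 ≡ 16
16 × 16 = 256 ≡ 16

16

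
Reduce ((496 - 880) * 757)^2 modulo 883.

90

496 - 880 = -384 ≡ 499 (mod 883)
499 * 757 = 377743 ≡ 702 (mod 883)
(702)^2 ≡ 90 (mod 883)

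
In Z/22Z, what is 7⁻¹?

22 = 3·7 + 1
7 = 7·1 + 0
gcd(7, 22) = 1, so the inverse exists.
Bézout: 1 = 1·22 − 3·7.
So 7⁻¹ ≡ −3 ≡ 19 (mod 22).

19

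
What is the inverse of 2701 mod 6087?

Run the extended Euclidean algorithm:
6087 = 2*2701 + 685
2701 = 3*685 + 646
685 = 1*646 + 39
646 = 16*39 + 22
39 = 1*22 + 17
22 = 1*17 + 5
17 = 3*5 + 2
5 = 2*2 + 1
2 = 2*1 + 0
gcd(2701, 6087) = 1, so the inverse exists.
Bézout: 1 = −1108*6087 + 2497*2701.
So 2701⁻¹ ≡ 2497 (mod 6087).

2497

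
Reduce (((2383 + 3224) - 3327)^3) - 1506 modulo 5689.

2383 + 3224 = 5607
5607 - 3327 = 2280
(2280)^3 ≡ 3180 (mod 5689)
3180 - 1506 = 1674

1674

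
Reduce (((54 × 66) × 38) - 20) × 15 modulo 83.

4

54 × 66 = 3564 ≡ 78 (mod 83)
78 × 38 = 2964 ≡ 59 (mod 83)
59 - 20 = 39
39 × 15 = 585 ≡ 4 (mod 83)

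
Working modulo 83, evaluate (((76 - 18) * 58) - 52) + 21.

13

76 - 18 = 58
58 * 58 = 3364 ≡ 44 (mod 83)
44 - 52 = -8 ≡ 75 (mod 83)
75 + 21 = 96 ≡ 13 (mod 83)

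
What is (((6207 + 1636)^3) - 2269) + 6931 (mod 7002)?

6207 + 1636 = 7843 ≡ 841 (mod 7002)
(841)^3 ≡ 3421 (mod 7002)
3421 - 2269 = 1152
1152 + 6931 = 8083 ≡ 1081 (mod 7002)

1081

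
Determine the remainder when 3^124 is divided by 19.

124 in binary is 1111100, i.e. 124 = 64 + 32 + 16 + 8 + 4.
3^1 ≡ 3 (mod 19)
3^2 ≡ 3^2 = 9 (mod 19)
3^4 ≡ 9^2 = 81 ≡ 5 (mod 19)
3^8 ≡ 5^2 = 25 ≡ 6 (mod 19)
3^16 ≡ 6^2 = 36 ≡ 17 (mod 19)
3^32 ≡ 17^2 = 289 ≡ 4 (mod 19)
3^64 ≡ 4^2 = 16 (mod 19)
3^124 = 3^64 × 3^32 × 3^16 × 3^8 × 3^4 ≡ 16 × 4 × 17 × 6 × 5 (mod 19).
Accumulate the product:
16 × 4 = 64 ≡ 7
7 × 17 = 119 ≡ 5
5 × 6 = 30 ≡ 11
11 × 5 = 55 ≡ 17

17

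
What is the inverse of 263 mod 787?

395

By the extended Euclidean algorithm:
787 = 2·263 + 261
263 = 1·261 + 2
261 = 130·2 + 1
2 = 2·1 + 0
gcd(263, 787) = 1, so the inverse exists.
Back-substitute for 1:
1 = 1·261 − 130·2
  = −130·263 + 131·261
  = 131·787 − 392·263
So 263⁻¹ ≡ −392 ≡ 395 (mod 787).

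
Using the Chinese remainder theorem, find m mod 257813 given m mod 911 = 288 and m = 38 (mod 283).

911⁻¹ mod 283: 911×105 ≡ 1 (mod 283), so 911⁻¹ ≡ 105.
m = 288 + 911×((38 − 288)×105 mod 283) = 288 + 911×69 = 63147.
Check: 63147 mod 911 = 288, 63147 mod 283 = 38. ✓

63147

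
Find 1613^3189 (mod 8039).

6879

Using repeated squaring:
3189 in binary is 110001110101, i.e. 3189 = 2048 + 1024 + 64 + 32 + 16 + 4 + 1.
1613^1 ≡ 1613 (mod 8039)
1613^2 ≡ 1613^2 = 2601769 ≡ 5172 (mod 8039)
1613^4 ≡ 5172^2 = 26749584 ≡ 3831 (mod 8039)
1613^8 ≡ 3831^2 = 14676561 ≡ 5386 (mod 8039)
1613^16 ≡ 5386^2 = 29008996 ≡ 4284 (mod 8039)
1613^32 ≡ 4284^2 = 18352656 ≡ 7658 (mod 8039)
1613^64 ≡ 7658^2 = 58644964 ≡ 459 (mod 8039)
1613^128 ≡ 459^2 = 210681 ≡ 1667 (mod 8039)
1613^256 ≡ 1667^2 = 2778889 ≡ 5434 (mod 8039)
1613^512 ≡ 5434^2 = 29528356 ≡ 1109 (mod 8039)
1613^1024 ≡ 1109^2 = 1229881 ≡ 7953 (mod 8039)
1613^2048 ≡ 7953^2 = 63250209 ≡ 7396 (mod 8039)
1613^3189 = 1613^2048 × 1613^1024 × 1613^64 × 1613^32 × 1613^16 × 1613^4 × 1613^1 ≡ 7396 × 7953 × 459 × 7658 × 4284 × 3831 × 1613 (mod 8039).
Accumulate the product:
7396 × 7953 = 58820388 ≡ 7064
7064 × 459 = 3242376 ≡ 2659
2659 × 7658 = 20362622 ≡ 7874
7874 × 4284 = 33732216 ≡ 572
572 × 3831 = 2191332 ≡ 4724
4724 × 1613 = 7619812 ≡ 6879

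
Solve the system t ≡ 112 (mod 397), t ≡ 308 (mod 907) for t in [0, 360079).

397⁻¹ mod 907: 397·610 ≡ 1 (mod 907), so 397⁻¹ ≡ 610.
t = 112 + 397·((308 − 112)·610 mod 907) = 112 + 397·743 = 295083.
Check: 295083 mod 397 = 112, 295083 mod 907 = 308. ✓

295083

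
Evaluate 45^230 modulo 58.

Using repeated squaring:
230 in binary is 11100110, i.e. 230 = 128 + 64 + 32 + 4 + 2.
45^1 ≡ 45 (mod 58)
45^2 ≡ 45^2 = 2025 ≡ 53 (mod 58)
45^4 ≡ 53^2 = 2809 ≡ 25 (mod 58)
45^8 ≡ 25^2 = 625 ≡ 45 (mod 58)
45^16 ≡ 45^2 = 2025 ≡ 53 (mod 58)
45^32 ≡ 53^2 = 2809 ≡ 25 (mod 58)
45^64 ≡ 25^2 = 625 ≡ 45 (mod 58)
45^128 ≡ 45^2 = 2025 ≡ 53 (mod 58)
45^230 = 45^128 × 45^64 × 45^32 × 45^4 × 45^2 ≡ 53 × 45 × 25 × 25 × 53 (mod 58).
Accumulate the product:
53 × 45 = 2385 ≡ 7
7 × 25 = 175 ≡ 1
1 × 25 = 25
25 × 53 = 1325 ≡ 49

49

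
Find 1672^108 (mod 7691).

108 in binary is 1101100, i.e. 108 = 64 + 32 + 8 + 4.
1672^1 ≡ 1672 (mod 7691)
1672^2 ≡ 1672^2 = 2795584 ≡ 3751 (mod 7691)
1672^4 ≡ 3751^2 = 14070001 ≡ 3162 (mod 7691)
1672^8 ≡ 3162^2 = 9998244 ≡ 7635 (mod 7691)
1672^16 ≡ 7635^2 = 58293225 ≡ 3136 (mod 7691)
1672^32 ≡ 3136^2 = 9834496 ≡ 5398 (mod 7691)
1672^64 ≡ 5398^2 = 29138404 ≡ 4896 (mod 7691)
1672^108 = 1672^64 * 1672^32 * 1672^8 * 1672^4 ≡ 4896 * 5398 * 7635 * 3162 (mod 7691).
Accumulate the product:
4896 * 5398 = 26428608 ≡ 2332
2332 * 7635 = 17804820 ≡ 155
155 * 3162 = 490110 ≡ 5577

5577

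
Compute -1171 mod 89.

-1171 = -14×89 + 75, so -1171 ≡ 75 (mod 89).

75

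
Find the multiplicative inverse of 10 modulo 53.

16

Apply the Euclidean algorithm and back-substitute:
53 = 5·10 + 3
10 = 3·3 + 1
3 = 3·1 + 0
gcd(10, 53) = 1, so the inverse exists.
Back-substitute for 1:
1 = 1·10 − 3·3
  = −3·53 + 16·10
So 10⁻¹ ≡ 16 (mod 53).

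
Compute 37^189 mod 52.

21

By square-and-multiply:
189 in binary is 10111101, i.e. 189 = 128 + 32 + 16 + 8 + 4 + 1.
37^1 ≡ 37 (mod 52)
37^2 ≡ 37^2 = 1369 ≡ 17 (mod 52)
37^4 ≡ 17^2 = 289 ≡ 29 (mod 52)
37^8 ≡ 29^2 = 841 ≡ 9 (mod 52)
37^16 ≡ 9^2 = 81 ≡ 29 (mod 52)
37^32 ≡ 29^2 = 841 ≡ 9 (mod 52)
37^64 ≡ 9^2 = 81 ≡ 29 (mod 52)
37^128 ≡ 29^2 = 841 ≡ 9 (mod 52)
37^189 = 37^128 · 37^32 · 37^16 · 37^8 · 37^4 · 37^1 ≡ 9 · 9 · 29 · 9 · 29 · 37 (mod 52).
Accumulate the product:
9 · 9 = 81 ≡ 29
29 · 29 = 841 ≡ 9
9 · 9 = 81 ≡ 29
29 · 29 = 841 ≡ 9
9 · 37 = 333 ≡ 21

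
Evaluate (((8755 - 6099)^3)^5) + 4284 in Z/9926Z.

8755 - 6099 = 2656
(2656)^3 ≡ 8742 (mod 9926)
(8742)^5 ≡ 6306 (mod 9926)
6306 + 4284 = 10590 ≡ 664 (mod 9926)

664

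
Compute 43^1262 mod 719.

1262 in binary is 10011101110, i.e. 1262 = 1024 + 128 + 64 + 32 + 8 + 4 + 2.
43^1 ≡ 43 (mod 719)
43^2 ≡ 43^2 = 1849 ≡ 411 (mod 719)
43^4 ≡ 411^2 = 168921 ≡ 675 (mod 719)
43^8 ≡ 675^2 = 455625 ≡ 498 (mod 719)
43^16 ≡ 498^2 = 248004 ≡ 668 (mod 719)
43^32 ≡ 668^2 = 446224 ≡ 444 (mod 719)
43^64 ≡ 444^2 = 197136 ≡ 130 (mod 719)
43^128 ≡ 130^2 = 16900 ≡ 363 (mod 719)
43^256 ≡ 363^2 = 131769 ≡ 192 (mod 719)
43^512 ≡ 192^2 = 36864 ≡ 195 (mod 719)
43^1024 ≡ 195^2 = 38025 ≡ 637 (mod 719)
43^1262 = 43^1024 × 43^128 × 43^64 × 43^32 × 43^8 × 43^4 × 43^2 ≡ 637 × 363 × 130 × 444 × 498 × 675 × 411 (mod 719).
Accumulate the product:
637 × 363 = 231231 ≡ 432
432 × 130 = 56160 ≡ 78
78 × 444 = 34632 ≡ 120
120 × 498 = 59760 ≡ 83
83 × 675 = 56025 ≡ 662
662 × 411 = 272082 ≡ 300

300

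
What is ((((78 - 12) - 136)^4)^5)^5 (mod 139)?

122

78 - 12 = 66
66 - 136 = -70 ≡ 69 (mod 139)
(69)^4 ≡ 113 (mod 139)
(113)^5 ≡ 66 (mod 139)
(66)^5 ≡ 122 (mod 139)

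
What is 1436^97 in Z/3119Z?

Compute successive squares:
97 in binary is 1100001, i.e. 97 = 64 + 32 + 1.
1436^1 ≡ 1436 (mod 3119)
1436^2 ≡ 1436^2 = 2062096 ≡ 437 (mod 3119)
1436^4 ≡ 437^2 = 190969 ≡ 710 (mod 3119)
1436^8 ≡ 710^2 = 504100 ≡ 1941 (mod 3119)
1436^16 ≡ 1941^2 = 3767481 ≡ 2848 (mod 3119)
1436^32 ≡ 2848^2 = 8111104 ≡ 1704 (mod 3119)
1436^64 ≡ 1704^2 = 2903616 ≡ 2946 (mod 3119)
1436^97 = 1436^64 * 1436^32 * 1436^1 ≡ 2946 * 1704 * 1436 (mod 3119).
Accumulate the product:
2946 * 1704 = 5019984 ≡ 1513
1513 * 1436 = 2172668 ≡ 1844

1844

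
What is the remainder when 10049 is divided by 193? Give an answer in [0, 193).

10049 = 52·193 + 13, so 10049 ≡ 13 (mod 193).

13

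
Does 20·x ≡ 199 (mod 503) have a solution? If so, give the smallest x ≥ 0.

186

gcd(20, 503) = 1, so a unique solution mod 503 exists.
20⁻¹ ≡ 327 (mod 503).
x ≡ 327·199 ≡ 186 (mod 503).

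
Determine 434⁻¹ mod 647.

Run the extended Euclidean algorithm:
647 = 1·434 + 213
434 = 2·213 + 8
213 = 26·8 + 5
8 = 1·5 + 3
5 = 1·3 + 2
3 = 1·2 + 1
2 = 2·1 + 0
gcd(434, 647) = 1, so the inverse exists.
Back-substitute for 1:
1 = 1·3 − 1·2
  = −1·5 + 2·3
  = 2·8 − 3·5
  = −3·213 + 80·8
  = 80·434 − 163·213
  = −163·647 + 243·434
So 434⁻¹ ≡ 243 (mod 647).

243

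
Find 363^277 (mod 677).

277 in binary is 100010101, i.e. 277 = 256 + 16 + 4 + 1.
363^1 ≡ 363 (mod 677)
363^2 ≡ 363^2 = 131769 ≡ 431 (mod 677)
363^4 ≡ 431^2 = 185761 ≡ 263 (mod 677)
363^8 ≡ 263^2 = 69169 ≡ 115 (mod 677)
363^16 ≡ 115^2 = 13225 ≡ 362 (mod 677)
363^32 ≡ 362^2 = 131044 ≡ 383 (mod 677)
363^64 ≡ 383^2 = 146689 ≡ 457 (mod 677)
363^128 ≡ 457^2 = 208849 ≡ 333 (mod 677)
363^256 ≡ 333^2 = 110889 ≡ 538 (mod 677)
363^277 = 363^256 · 363^16 · 363^4 · 363^1 ≡ 538 · 362 · 263 · 363 (mod 677).
Accumulate the product:
538 · 362 = 194756 ≡ 457
457 · 263 = 120191 ≡ 362
362 · 363 = 131406 ≡ 68

68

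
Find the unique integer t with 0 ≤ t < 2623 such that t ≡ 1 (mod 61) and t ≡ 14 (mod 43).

1648

61⁻¹ mod 43: 61×12 ≡ 1 (mod 43), so 61⁻¹ ≡ 12.
t = 1 + 61×((14 − 1)×12 mod 43) = 1 + 61×27 = 1648.
Check: 1648 mod 61 = 1, 1648 mod 43 = 14. ✓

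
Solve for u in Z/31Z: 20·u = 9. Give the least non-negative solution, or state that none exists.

gcd(20, 31) = 1, so a unique solution mod 31 exists.
20⁻¹ ≡ 14 (mod 31).
u ≡ 14·9 ≡ 2 (mod 31).

2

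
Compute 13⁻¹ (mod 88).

61

By the extended Euclidean algorithm:
88 = 6·13 + 10
13 = 1·10 + 3
10 = 3·3 + 1
3 = 3·1 + 0
gcd(13, 88) = 1, so the inverse exists.
Bézout: 1 = 4·88 − 27·13.
So 13⁻¹ ≡ −27 ≡ 61 (mod 88).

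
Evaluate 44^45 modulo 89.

45 in binary is 101101, i.e. 45 = 32 + 8 + 4 + 1.
44^1 ≡ 44 (mod 89)
44^2 ≡ 44^2 = 1936 ≡ 67 (mod 89)
44^4 ≡ 67^2 = 4489 ≡ 39 (mod 89)
44^8 ≡ 39^2 = 1521 ≡ 8 (mod 89)
44^16 ≡ 8^2 = 64 (mod 89)
44^32 ≡ 64^2 = 4096 ≡ 2 (mod 89)
44^45 = 44^32 * 44^8 * 44^4 * 44^1 ≡ 2 * 8 * 39 * 44 (mod 89).
Accumulate the product:
2 * 8 = 16
16 * 39 = 624 ≡ 1
1 * 44 = 44

44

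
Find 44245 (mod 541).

424

44245 = 81×541 + 424, so 44245 ≡ 424 (mod 541).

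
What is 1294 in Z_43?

4

1294 = 30·43 + 4, so 1294 ≡ 4 (mod 43).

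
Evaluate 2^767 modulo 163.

Compute successive squares:
767 in binary is 1011111111, i.e. 767 = 512 + 128 + 64 + 32 + 16 + 8 + 4 + 2 + 1.
2^1 ≡ 2 (mod 163)
2^2 ≡ 2^2 = 4 (mod 163)
2^4 ≡ 4^2 = 16 (mod 163)
2^8 ≡ 16^2 = 256 ≡ 93 (mod 163)
2^16 ≡ 93^2 = 8649 ≡ 10 (mod 163)
2^32 ≡ 10^2 = 100 (mod 163)
2^64 ≡ 100^2 = 10000 ≡ 57 (mod 163)
2^128 ≡ 57^2 = 3249 ≡ 152 (mod 163)
2^256 ≡ 152^2 = 23104 ≡ 121 (mod 163)
2^512 ≡ 121^2 = 14641 ≡ 134 (mod 163)
2^767 = 2^512 * 2^128 * 2^64 * 2^32 * 2^16 * 2^8 * 2^4 * 2^2 * 2^1 ≡ 134 * 152 * 57 * 100 * 10 * 93 * 16 * 4 * 2 (mod 163).
Accumulate the product:
134 * 152 = 20368 ≡ 156
156 * 57 = 8892 ≡ 90
90 * 100 = 9000 ≡ 35
35 * 10 = 350 ≡ 24
24 * 93 = 2232 ≡ 113
113 * 16 = 1808 ≡ 15
15 * 4 = 60
60 * 2 = 120

120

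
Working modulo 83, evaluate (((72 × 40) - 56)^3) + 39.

72 × 40 = 2880 ≡ 58 (mod 83)
58 - 56 = 2
(2)^3 ≡ 8 (mod 83)
8 + 39 = 47

47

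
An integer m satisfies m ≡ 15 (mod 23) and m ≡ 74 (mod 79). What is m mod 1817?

23⁻¹ mod 79: 23×55 ≡ 1 (mod 79), so 23⁻¹ ≡ 55.
m = 15 + 23×((74 − 15)×55 mod 79) = 15 + 23×6 = 153.

153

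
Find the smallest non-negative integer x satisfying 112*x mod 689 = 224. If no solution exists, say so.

gcd(112, 689) = 1, so a unique solution mod 689 exists.
112⁻¹ ≡ 486 (mod 689).
x ≡ 486*224 ≡ 2 (mod 689).

2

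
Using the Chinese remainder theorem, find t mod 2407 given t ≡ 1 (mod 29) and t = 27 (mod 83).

1770

29⁻¹ mod 83: 29×63 ≡ 1 (mod 83), so 29⁻¹ ≡ 63.
t = 1 + 29×((27 − 1)×63 mod 83) = 1 + 29×61 = 1770.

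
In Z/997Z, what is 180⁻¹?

Apply the Euclidean algorithm and back-substitute:
997 = 5·180 + 97
180 = 1·97 + 83
97 = 1·83 + 14
83 = 5·14 + 13
14 = 1·13 + 1
13 = 13·1 + 0
gcd(180, 997) = 1, so the inverse exists.
Bézout: 1 = 13·997 − 72·180.
So 180⁻¹ ≡ −72 ≡ 925 (mod 997).

925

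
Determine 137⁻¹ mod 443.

443 = 3·137 + 32
137 = 4·32 + 9
32 = 3·9 + 5
9 = 1·5 + 4
5 = 1·4 + 1
4 = 4·1 + 0
gcd(137, 443) = 1, so the inverse exists.
Back-substitute for 1:
1 = 1·5 − 1·4
  = −1·9 + 2·5
  = 2·32 − 7·9
  = −7·137 + 30·32
  = 30·443 − 97·137
So 137⁻¹ ≡ −97 ≡ 346 (mod 443).

346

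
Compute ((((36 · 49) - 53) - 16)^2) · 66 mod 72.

36 · 49 = 1764 ≡ 36 (mod 72)
36 - 53 = -17 ≡ 55 (mod 72)
55 - 16 = 39
(39)^2 ≡ 9 (mod 72)
9 · 66 = 594 ≡ 18 (mod 72)

18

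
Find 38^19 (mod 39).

Compute successive squares:
19 in binary is 10011, i.e. 19 = 16 + 2 + 1.
38^1 ≡ 38 (mod 39)
38^2 ≡ 38^2 = 1444 ≡ 1 (mod 39)
38^4 ≡ 1^2 = 1 (mod 39)
38^8 ≡ 1^2 = 1 (mod 39)
38^16 ≡ 1^2 = 1 (mod 39)
38^19 = 38^16 · 38^2 · 38^1 ≡ 1 · 1 · 38 (mod 39).
Accumulate the product:
1 · 1 = 1
1 · 38 = 38

38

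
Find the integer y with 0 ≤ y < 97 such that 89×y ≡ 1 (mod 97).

97 = 1×89 + 8
89 = 11×8 + 1
8 = 8×1 + 0
gcd(89, 97) = 1, so the inverse exists.
Bézout: 1 = −11×97 + 12×89.
So 89⁻¹ ≡ 12 (mod 97).

12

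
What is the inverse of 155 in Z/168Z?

Run the extended Euclidean algorithm:
168 = 1×155 + 13
155 = 11×13 + 12
13 = 1×12 + 1
12 = 12×1 + 0
gcd(155, 168) = 1, so the inverse exists.
Back-substitute for 1:
1 = 1×13 − 1×12
  = −1×155 + 12×13
  = 12×168 − 13×155
So 155⁻¹ ≡ −13 ≡ 155 (mod 168).

155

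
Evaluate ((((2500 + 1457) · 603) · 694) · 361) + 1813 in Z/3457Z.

3150

2500 + 1457 = 3957 ≡ 500 (mod 3457)
500 · 603 = 301500 ≡ 741 (mod 3457)
741 · 694 = 514254 ≡ 2618 (mod 3457)
2618 · 361 = 945098 ≡ 1337 (mod 3457)
1337 + 1813 = 3150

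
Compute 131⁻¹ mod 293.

85

By the extended Euclidean algorithm:
293 = 2×131 + 31
131 = 4×31 + 7
31 = 4×7 + 3
7 = 2×3 + 1
3 = 3×1 + 0
gcd(131, 293) = 1, so the inverse exists.
Back-substitute for 1:
1 = 1×7 − 2×3
  = −2×31 + 9×7
  = 9×131 − 38×31
  = −38×293 + 85×131
So 131⁻¹ ≡ 85 (mod 293).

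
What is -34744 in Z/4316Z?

-34744 = -9·4316 + 4100, so -34744 ≡ 4100 (mod 4316).

4100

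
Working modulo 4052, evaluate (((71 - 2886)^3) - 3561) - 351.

71 - 2886 = -2815 ≡ 1237 (mod 4052)
(1237)^3 ≡ 189 (mod 4052)
189 - 3561 = -3372 ≡ 680 (mod 4052)
680 - 351 = 329

329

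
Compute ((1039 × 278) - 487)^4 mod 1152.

1039 × 278 = 288842 ≡ 842 (mod 1152)
842 - 487 = 355
(355)^4 ≡ 337 (mod 1152)

337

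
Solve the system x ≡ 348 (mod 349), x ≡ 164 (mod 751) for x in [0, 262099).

91786

349⁻¹ mod 751: 349*170 ≡ 1 (mod 751), so 349⁻¹ ≡ 170.
x = 348 + 349*((164 − 348)*170 mod 751) = 348 + 349*262 = 91786.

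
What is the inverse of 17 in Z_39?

23

Run the extended Euclidean algorithm:
39 = 2·17 + 5
17 = 3·5 + 2
5 = 2·2 + 1
2 = 2·1 + 0
gcd(17, 39) = 1, so the inverse exists.
Bézout: 1 = 7·39 − 16·17.
So 17⁻¹ ≡ −16 ≡ 23 (mod 39).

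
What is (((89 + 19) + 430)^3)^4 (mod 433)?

89 + 19 = 108
108 + 430 = 538 ≡ 105 (mod 433)
(105)^3 ≡ 216 (mod 433)
(216)^4 ≡ 406 (mod 433)

406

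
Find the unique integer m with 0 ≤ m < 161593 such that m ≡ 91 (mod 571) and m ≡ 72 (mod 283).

571⁻¹ mod 283: 571×170 ≡ 1 (mod 283), so 571⁻¹ ≡ 170.
m = 91 + 571×((72 − 91)×170 mod 283) = 91 + 571×166 = 94877.
Check: 94877 mod 571 = 91, 94877 mod 283 = 72. ✓

94877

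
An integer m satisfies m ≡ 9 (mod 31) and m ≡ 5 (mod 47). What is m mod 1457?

31⁻¹ mod 47: 31·44 ≡ 1 (mod 47), so 31⁻¹ ≡ 44.
m = 9 + 31·((5 − 9)·44 mod 47) = 9 + 31·12 = 381.

381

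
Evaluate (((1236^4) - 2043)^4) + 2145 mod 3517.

(1236)^4 ≡ 3243 (mod 3517)
3243 - 2043 = 1200
(1200)^4 ≡ 1649 (mod 3517)
1649 + 2145 = 3794 ≡ 277 (mod 3517)

277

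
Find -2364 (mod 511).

-2364 = -5×511 + 191, so -2364 ≡ 191 (mod 511).

191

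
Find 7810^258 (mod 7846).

By square-and-multiply:
258 in binary is 100000010, i.e. 258 = 256 + 2.
7810^1 ≡ 7810 (mod 7846)
7810^2 ≡ 7810^2 = 60996100 ≡ 1296 (mod 7846)
7810^4 ≡ 1296^2 = 1679616 ≡ 572 (mod 7846)
7810^8 ≡ 572^2 = 327184 ≡ 5498 (mod 7846)
7810^16 ≡ 5498^2 = 30228004 ≡ 5212 (mod 7846)
7810^32 ≡ 5212^2 = 27164944 ≡ 2092 (mod 7846)
7810^64 ≡ 2092^2 = 4376464 ≡ 6242 (mod 7846)
7810^128 ≡ 6242^2 = 38962564 ≡ 7174 (mod 7846)
7810^256 ≡ 7174^2 = 51466276 ≡ 4362 (mod 7846)
7810^258 = 7810^256 · 7810^2 ≡ 4362 · 1296 (mod 7846).
4362 · 1296 = 5653152 ≡ 4032 (mod 7846).

4032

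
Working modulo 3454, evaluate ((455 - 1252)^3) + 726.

455 - 1252 = -797 ≡ 2657 (mod 3454)
(2657)^3 ≡ 1569 (mod 3454)
1569 + 726 = 2295

2295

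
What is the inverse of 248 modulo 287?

103

Apply the Euclidean algorithm and back-substitute:
287 = 1*248 + 39
248 = 6*39 + 14
39 = 2*14 + 11
14 = 1*11 + 3
11 = 3*3 + 2
3 = 1*2 + 1
2 = 2*1 + 0
gcd(248, 287) = 1, so the inverse exists.
Bézout: 1 = −89*287 + 103*248.
So 248⁻¹ ≡ 103 (mod 287).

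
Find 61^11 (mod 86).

5

Using repeated squaring:
11 in binary is 1011, i.e. 11 = 8 + 2 + 1.
61^1 ≡ 61 (mod 86)
61^2 ≡ 61^2 = 3721 ≡ 23 (mod 86)
61^4 ≡ 23^2 = 529 ≡ 13 (mod 86)
61^8 ≡ 13^2 = 169 ≡ 83 (mod 86)
61^11 = 61^8 × 61^2 × 61^1 ≡ 83 × 23 × 61 (mod 86).
Accumulate the product:
83 × 23 = 1909 ≡ 17
17 × 61 = 1037 ≡ 5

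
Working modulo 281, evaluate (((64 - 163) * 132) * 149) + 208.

64 - 163 = -99 ≡ 182 (mod 281)
182 * 132 = 24024 ≡ 139 (mod 281)
139 * 149 = 20711 ≡ 198 (mod 281)
198 + 208 = 406 ≡ 125 (mod 281)

125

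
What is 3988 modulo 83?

3988 = 48×83 + 4, so 3988 ≡ 4 (mod 83).

4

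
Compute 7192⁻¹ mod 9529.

By the extended Euclidean algorithm:
9529 = 1*7192 + 2337
7192 = 3*2337 + 181
2337 = 12*181 + 165
181 = 1*165 + 16
165 = 10*16 + 5
16 = 3*5 + 1
5 = 5*1 + 0
gcd(7192, 9529) = 1, so the inverse exists.
Back-substitute for 1:
1 = 1*16 − 3*5
  = −3*165 + 31*16
  = 31*181 − 34*165
  = −34*2337 + 439*181
  = 439*7192 − 1351*2337
  = −1351*9529 + 1790*7192
So 7192⁻¹ ≡ 1790 (mod 9529).

1790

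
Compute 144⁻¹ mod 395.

395 = 2×144 + 107
144 = 1×107 + 37
107 = 2×37 + 33
37 = 1×33 + 4
33 = 8×4 + 1
4 = 4×1 + 0
gcd(144, 395) = 1, so the inverse exists.
Back-substitute for 1:
1 = 1×33 − 8×4
  = −8×37 + 9×33
  = 9×107 − 26×37
  = −26×144 + 35×107
  = 35×395 − 96×144
So 144⁻¹ ≡ −96 ≡ 299 (mod 395).

299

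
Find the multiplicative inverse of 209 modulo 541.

497

By the extended Euclidean algorithm:
541 = 2·209 + 123
209 = 1·123 + 86
123 = 1·86 + 37
86 = 2·37 + 12
37 = 3·12 + 1
12 = 12·1 + 0
gcd(209, 541) = 1, so the inverse exists.
Bézout: 1 = 17·541 − 44·209.
So 209⁻¹ ≡ −44 ≡ 497 (mod 541).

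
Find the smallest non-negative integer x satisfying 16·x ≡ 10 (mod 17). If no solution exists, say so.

gcd(16, 17) = 1, so a unique solution mod 17 exists.
16⁻¹ ≡ 16 (mod 17).
x ≡ 16·10 ≡ 7 (mod 17).

7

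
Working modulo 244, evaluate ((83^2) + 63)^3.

(83)^2 ≡ 57 (mod 244)
57 + 63 = 120
(120)^3 ≡ 236 (mod 244)

236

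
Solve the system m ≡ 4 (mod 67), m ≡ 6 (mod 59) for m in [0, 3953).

67⁻¹ mod 59: 67*37 ≡ 1 (mod 59), so 67⁻¹ ≡ 37.
m = 4 + 67*((6 − 4)*37 mod 59) = 4 + 67*15 = 1009.
Check: 1009 mod 67 = 4, 1009 mod 59 = 6. ✓

1009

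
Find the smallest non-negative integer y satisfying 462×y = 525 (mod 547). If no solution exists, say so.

gcd(462, 547) = 1, so a unique solution mod 547 exists.
462⁻¹ ≡ 148 (mod 547).
y ≡ 148×525 ≡ 26 (mod 547).

26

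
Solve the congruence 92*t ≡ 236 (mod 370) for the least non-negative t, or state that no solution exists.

gcd(92, 370) = 2, and 2 | 236, so solutions exist.
Divide through by 2: 46*t = 118 (mod 185).
46⁻¹ ≡ 181 (mod 185).
t ≡ 181*118 ≡ 83 (mod 185).
The smallest non-negative solution is t = 83.

83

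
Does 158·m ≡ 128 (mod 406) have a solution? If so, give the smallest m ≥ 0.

gcd(158, 406) = 2, and 2 | 128, so solutions exist.
Divide through by 2: 79·m mod 203 = 64.
79⁻¹ ≡ 18 (mod 203).
m ≡ 18·64 ≡ 137 (mod 203).
The smallest non-negative solution is m = 137.

137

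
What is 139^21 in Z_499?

1

Compute successive squares:
21 in binary is 10101, i.e. 21 = 16 + 4 + 1.
139^1 ≡ 139 (mod 499)
139^2 ≡ 139^2 = 19321 ≡ 359 (mod 499)
139^4 ≡ 359^2 = 128881 ≡ 139 (mod 499)
139^8 ≡ 139^2 = 19321 ≡ 359 (mod 499)
139^16 ≡ 359^2 = 128881 ≡ 139 (mod 499)
139^21 = 139^16 × 139^4 × 139^1 ≡ 139 × 139 × 139 (mod 499).
Accumulate the product:
139 × 139 = 19321 ≡ 359
359 × 139 = 49901 ≡ 1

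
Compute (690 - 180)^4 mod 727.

690 - 180 = 510
(510)^4 ≡ 657 (mod 727)

657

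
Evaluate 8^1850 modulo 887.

1850 in binary is 11100111010, i.e. 1850 = 1024 + 512 + 256 + 32 + 16 + 8 + 2.
8^1 ≡ 8 (mod 887)
8^2 ≡ 8^2 = 64 (mod 887)
8^4 ≡ 64^2 = 4096 ≡ 548 (mod 887)
8^8 ≡ 548^2 = 300304 ≡ 498 (mod 887)
8^16 ≡ 498^2 = 248004 ≡ 531 (mod 887)
8^32 ≡ 531^2 = 281961 ≡ 782 (mod 887)
8^64 ≡ 782^2 = 611524 ≡ 381 (mod 887)
8^128 ≡ 381^2 = 145161 ≡ 580 (mod 887)
8^256 ≡ 580^2 = 336400 ≡ 227 (mod 887)
8^512 ≡ 227^2 = 51529 ≡ 83 (mod 887)
8^1024 ≡ 83^2 = 6889 ≡ 680 (mod 887)
8^1850 = 8^1024 · 8^512 · 8^256 · 8^32 · 8^16 · 8^8 · 8^2 ≡ 680 · 83 · 227 · 782 · 531 · 498 · 64 (mod 887).
Accumulate the product:
680 · 83 = 56440 ≡ 559
559 · 227 = 126893 ≡ 52
52 · 782 = 40664 ≡ 749
749 · 531 = 397719 ≡ 343
343 · 498 = 170814 ≡ 510
510 · 64 = 32640 ≡ 708

708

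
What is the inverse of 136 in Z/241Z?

140

241 = 1*136 + 105
136 = 1*105 + 31
105 = 3*31 + 12
31 = 2*12 + 7
12 = 1*7 + 5
7 = 1*5 + 2
5 = 2*2 + 1
2 = 2*1 + 0
gcd(136, 241) = 1, so the inverse exists.
Bézout: 1 = 57*241 − 101*136.
So 136⁻¹ ≡ −101 ≡ 140 (mod 241).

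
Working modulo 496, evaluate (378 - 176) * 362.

212

378 - 176 = 202
202 * 362 = 73124 ≡ 212 (mod 496)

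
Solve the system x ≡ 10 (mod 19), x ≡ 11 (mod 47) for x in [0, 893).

19⁻¹ mod 47: 19·5 ≡ 1 (mod 47), so 19⁻¹ ≡ 5.
x = 10 + 19·((11 − 10)·5 mod 47) = 10 + 19·5 = 105.
Check: 105 mod 19 = 10, 105 mod 47 = 11. ✓

105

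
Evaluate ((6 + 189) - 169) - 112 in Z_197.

111

6 + 189 = 195
195 - 169 = 26
26 - 112 = -86 ≡ 111 (mod 197)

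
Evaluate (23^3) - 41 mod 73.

8

(23)^3 ≡ 49 (mod 73)
49 - 41 = 8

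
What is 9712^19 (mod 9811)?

4946

By square-and-multiply:
19 in binary is 10011, i.e. 19 = 16 + 2 + 1.
9712^1 ≡ 9712 (mod 9811)
9712^2 ≡ 9712^2 = 94322944 ≡ 9801 (mod 9811)
9712^4 ≡ 9801^2 = 96059601 ≡ 100 (mod 9811)
9712^8 ≡ 100^2 = 10000 ≡ 189 (mod 9811)
9712^16 ≡ 189^2 = 35721 ≡ 6288 (mod 9811)
9712^19 = 9712^16 · 9712^2 · 9712^1 ≡ 6288 · 9801 · 9712 (mod 9811).
Accumulate the product:
6288 · 9801 = 61628688 ≡ 5797
5797 · 9712 = 56300464 ≡ 4946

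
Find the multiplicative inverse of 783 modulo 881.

872

881 = 1*783 + 98
783 = 7*98 + 97
98 = 1*97 + 1
97 = 97*1 + 0
gcd(783, 881) = 1, so the inverse exists.
Back-substitute for 1:
1 = 1*98 − 1*97
  = −1*783 + 8*98
  = 8*881 − 9*783
So 783⁻¹ ≡ −9 ≡ 872 (mod 881).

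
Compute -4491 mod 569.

61

-4491 = -8·569 + 61, so -4491 ≡ 61 (mod 569).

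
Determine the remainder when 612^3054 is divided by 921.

24

3054 in binary is 101111101110, i.e. 3054 = 2048 + 512 + 256 + 128 + 64 + 32 + 8 + 4 + 2.
612^1 ≡ 612 (mod 921)
612^2 ≡ 612^2 = 374544 ≡ 618 (mod 921)
612^4 ≡ 618^2 = 381924 ≡ 630 (mod 921)
612^8 ≡ 630^2 = 396900 ≡ 870 (mod 921)
612^16 ≡ 870^2 = 756900 ≡ 759 (mod 921)
612^32 ≡ 759^2 = 576081 ≡ 456 (mod 921)
612^64 ≡ 456^2 = 207936 ≡ 711 (mod 921)
612^128 ≡ 711^2 = 505521 ≡ 813 (mod 921)
612^256 ≡ 813^2 = 660969 ≡ 612 (mod 921)
612^512 ≡ 612^2 = 374544 ≡ 618 (mod 921)
612^1024 ≡ 618^2 = 381924 ≡ 630 (mod 921)
612^2048 ≡ 630^2 = 396900 ≡ 870 (mod 921)
612^3054 = 612^2048 * 612^512 * 612^256 * 612^128 * 612^64 * 612^32 * 612^8 * 612^4 * 612^2 ≡ 870 * 618 * 612 * 813 * 711 * 456 * 870 * 630 * 618 (mod 921).
Accumulate the product:
870 * 618 = 537660 ≡ 717
717 * 612 = 438804 ≡ 408
408 * 813 = 331704 ≡ 144
144 * 711 = 102384 ≡ 153
153 * 456 = 69768 ≡ 693
693 * 870 = 602910 ≡ 576
576 * 630 = 362880 ≡ 6
6 * 618 = 3708 ≡ 24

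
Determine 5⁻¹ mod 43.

26

Run the extended Euclidean algorithm:
43 = 8×5 + 3
5 = 1×3 + 2
3 = 1×2 + 1
2 = 2×1 + 0
gcd(5, 43) = 1, so the inverse exists.
Bézout: 1 = 2×43 − 17×5.
So 5⁻¹ ≡ −17 ≡ 26 (mod 43).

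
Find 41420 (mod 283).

102

41420 = 146·283 + 102, so 41420 ≡ 102 (mod 283).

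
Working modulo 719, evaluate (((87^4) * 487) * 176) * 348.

(87)^4 ≡ 560 (mod 719)
560 * 487 = 272720 ≡ 219 (mod 719)
219 * 176 = 38544 ≡ 437 (mod 719)
437 * 348 = 152076 ≡ 367 (mod 719)

367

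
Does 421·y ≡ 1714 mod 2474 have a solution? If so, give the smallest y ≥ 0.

2196

gcd(421, 2474) = 1, so a unique solution mod 2474 exists.
421⁻¹ ≡ 1475 (mod 2474).
y ≡ 1475·1714 ≡ 2196 (mod 2474).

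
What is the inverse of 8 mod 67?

Run the extended Euclidean algorithm:
67 = 8·8 + 3
8 = 2·3 + 2
3 = 1·2 + 1
2 = 2·1 + 0
gcd(8, 67) = 1, so the inverse exists.
Bézout: 1 = 3·67 − 25·8.
So 8⁻¹ ≡ −25 ≡ 42 (mod 67).

42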